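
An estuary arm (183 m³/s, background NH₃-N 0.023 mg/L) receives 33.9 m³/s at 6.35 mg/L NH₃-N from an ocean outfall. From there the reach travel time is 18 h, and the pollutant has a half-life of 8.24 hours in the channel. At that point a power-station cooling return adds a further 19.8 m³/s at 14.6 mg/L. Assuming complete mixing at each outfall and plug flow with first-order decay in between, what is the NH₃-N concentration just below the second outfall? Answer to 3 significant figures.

1.43 mg/L

Flow-weighted average: C = (183.0·0.02300 + 33.90·6.350) / 216.9 = 219.5/216.9 = 1.012 mg/L; combined flow 216.9 m³/s.
Half-life 8.24 h → k = ln 2 / 8.24 = 0.08412 h⁻¹ = 2.019 d⁻¹.
Decay over the reach: 1.012·exp(−kt) = 1.012·0.2200 = 0.2226 mg/L.
At the second outfall, C = (216.9·0.2226 + 19.80·14.60) / (216.9 + 19.80) = 1.425 mg/L.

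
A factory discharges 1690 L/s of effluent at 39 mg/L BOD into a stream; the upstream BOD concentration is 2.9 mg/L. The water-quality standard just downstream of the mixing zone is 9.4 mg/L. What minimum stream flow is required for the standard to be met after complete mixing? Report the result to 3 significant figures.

Set C_mix = 9.4: (Q·2.900 + 1690·39.00) / (Q + 1690) = 9.4
→ Q = 1690·(39.00 − 9.4)/(9.4 − 2.900) = 7696 L/s.

7700 L/s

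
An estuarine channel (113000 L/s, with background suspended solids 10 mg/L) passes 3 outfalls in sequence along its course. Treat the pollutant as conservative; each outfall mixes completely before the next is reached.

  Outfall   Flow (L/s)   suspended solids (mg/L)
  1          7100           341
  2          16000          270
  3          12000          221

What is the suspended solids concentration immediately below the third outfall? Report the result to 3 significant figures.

Outfall 1: combined Q = 120100 L/s; C = (113000·10.00 + 7100·341.0)/120100 = 29.57 mg/L.
Outfall 2: combined Q = 136100 L/s; C = (120100·29.57 + 16000·270.0)/136100 = 57.83 mg/L.
Outfall 3: combined Q = 148100 L/s; C = (136100·57.83 + 12000·221.0)/148100 = 71.05 mg/L.

71.1 mg/L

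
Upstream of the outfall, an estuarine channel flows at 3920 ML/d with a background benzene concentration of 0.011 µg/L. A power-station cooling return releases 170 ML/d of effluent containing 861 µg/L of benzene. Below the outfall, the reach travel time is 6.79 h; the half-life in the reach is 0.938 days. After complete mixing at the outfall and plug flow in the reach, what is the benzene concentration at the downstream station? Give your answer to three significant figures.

Mass balance: C = (3920·0.01100 + 170.0·861.0) / 4090 = 146400/4090 = 35.80 µg/L.
Half-life 0.938 d → k = ln 2 / 0.938 = 0.7390 d⁻¹.
Decay over the reach: 35.80·exp(−kt) = 35.80·0.8113 = 29.04 µg/L.

29.0 µg/L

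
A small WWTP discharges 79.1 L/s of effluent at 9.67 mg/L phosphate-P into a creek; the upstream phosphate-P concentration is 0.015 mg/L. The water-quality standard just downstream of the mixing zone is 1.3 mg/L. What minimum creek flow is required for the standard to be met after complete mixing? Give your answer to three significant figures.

515 L/s

Set C_mix = 1.3: (Q·0.01500 + 79.10·9.670) / (Q + 79.10) = 1.3
→ Q = 79.10·(9.670 − 1.3)/(1.3 − 0.01500) = 515.2 L/s.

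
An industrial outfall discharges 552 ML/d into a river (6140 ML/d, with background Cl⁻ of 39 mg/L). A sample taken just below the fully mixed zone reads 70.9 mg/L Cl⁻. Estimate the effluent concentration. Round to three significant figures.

Mass balance: 6140·39.00 + 552.0·Cₑ = 6692·70.90
→ Cₑ = (6692·70.90 − 6140·39.00) / 552.0 = 425.7 mg/L.

426 mg/L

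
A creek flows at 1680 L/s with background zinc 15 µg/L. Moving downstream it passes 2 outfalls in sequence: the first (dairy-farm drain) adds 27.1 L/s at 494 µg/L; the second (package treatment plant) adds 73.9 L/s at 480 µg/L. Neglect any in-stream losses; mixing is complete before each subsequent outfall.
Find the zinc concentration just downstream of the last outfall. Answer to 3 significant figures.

Below outfall 1: Q → 1707 L/s, C = (1680·15.00 + 27.10·494.0)/1707 = 22.60 µg/L.
Below outfall 2: Q → 1781 L/s, C = (1707·22.60 + 73.90·480.0)/1781 = 41.58 µg/L.

41.6 µg/L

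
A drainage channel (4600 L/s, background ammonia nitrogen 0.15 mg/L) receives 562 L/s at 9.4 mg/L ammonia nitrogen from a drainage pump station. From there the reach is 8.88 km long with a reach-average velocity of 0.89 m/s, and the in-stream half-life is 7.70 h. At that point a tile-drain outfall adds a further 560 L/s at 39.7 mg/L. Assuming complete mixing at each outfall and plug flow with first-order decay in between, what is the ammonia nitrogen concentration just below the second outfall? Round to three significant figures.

Flow-weighted average: C = (4600·0.1500 + 562.0·9.400) / 5162 = 5973/5162 = 1.157 mg/L; combined flow 5162 L/s.
Travel time t = 8.88·1000 / 0.89 = 9978 s = 2.772 h.
Half-life 7.70 h → k = ln 2 / 7.70 = 0.09002 h⁻¹ = 2.160 d⁻¹.
Applying C = C₀e^(−kt): 1.157 × 0.7792 = 0.9016 mg/L.
At the second outfall, C = (5162·0.9016 + 560.0·39.70) / (5162 + 560.0) = 4.699 mg/L.

4.70 mg/L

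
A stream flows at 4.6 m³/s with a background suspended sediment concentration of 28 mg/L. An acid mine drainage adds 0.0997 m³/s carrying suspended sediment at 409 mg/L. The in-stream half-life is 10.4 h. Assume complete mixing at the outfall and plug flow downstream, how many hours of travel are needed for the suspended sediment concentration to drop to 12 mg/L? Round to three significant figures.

16.5 h

Mixed concentration C = ΣQC/ΣQ = (4.600·28.00 + 0.09970·409.0) / 4.700 = 169.6/4.700 = 36.08 mg/L.
Half-life 10.4 h → k = ln 2 / 10.4 = 0.06665 h⁻¹ = 1.600 d⁻¹.
36.08·exp(−k·t) = 12 → t = ln(36.08/12)/k = 59460 s = 16.52 h.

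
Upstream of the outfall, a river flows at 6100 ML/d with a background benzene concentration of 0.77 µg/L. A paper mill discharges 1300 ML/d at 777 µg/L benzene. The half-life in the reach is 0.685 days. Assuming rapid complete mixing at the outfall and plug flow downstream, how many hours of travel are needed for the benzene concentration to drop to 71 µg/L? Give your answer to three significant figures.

After mixing, C = (6100·0.7700 + 1300·777.0) / 7400 = 1015000/7400 = 137.1 µg/L.
Half-life 0.685 d → k = ln 2 / 0.685 = 1.012 d⁻¹.
137.1·exp(−k·t) = 71 → t = ln(137.1/71)/k = 56210 s = 15.61 h.

15.6 h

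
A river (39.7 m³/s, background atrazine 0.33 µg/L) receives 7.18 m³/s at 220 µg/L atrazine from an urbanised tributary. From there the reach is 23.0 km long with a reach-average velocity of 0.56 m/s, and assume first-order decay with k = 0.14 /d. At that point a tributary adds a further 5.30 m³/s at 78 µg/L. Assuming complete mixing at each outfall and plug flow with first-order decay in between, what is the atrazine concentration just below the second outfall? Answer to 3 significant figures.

Mixed concentration C = ΣQC/ΣQ = (39.70·0.3300 + 7.180·220.0) / 46.88 = 1593/46.88 = 33.97 µg/L; combined flow 46.88 m³/s.
Travel time t = 23.0·1000 / 0.56 = 41070 s = 11.41 h.
Decay over the reach: 33.97·exp(−kt) = 33.97·0.9356 = 31.79 µg/L.
Second outfall: C = (46.88·31.79 + 5.300·78.00)/52.18 = 36.48 µg/L.

36.5 µg/L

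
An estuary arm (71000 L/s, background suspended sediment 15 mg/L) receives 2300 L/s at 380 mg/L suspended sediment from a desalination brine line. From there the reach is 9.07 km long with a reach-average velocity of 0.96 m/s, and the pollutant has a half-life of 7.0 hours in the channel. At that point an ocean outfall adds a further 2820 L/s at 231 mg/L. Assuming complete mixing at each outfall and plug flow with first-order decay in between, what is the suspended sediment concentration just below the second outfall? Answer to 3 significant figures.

28.2 mg/L

Mixed concentration C = ΣQC/ΣQ = (71000·15.00 + 2300·380.0) / 73300 = 1939000/73300 = 26.45 mg/L; combined flow 73300 L/s.
Travel time t = 9.07·1000 / 0.96 = 9448 s = 2.624 h.
Half-life 7.0 h → k = ln 2 / 7.0 = 0.09902 h⁻¹ = 2.377 d⁻¹.
Decay over the reach: 26.45·exp(−kt) = 26.45·0.7711 = 20.40 mg/L.
Second outfall: C = (73300·20.40 + 2820·231.0)/76120 = 28.20 mg/L.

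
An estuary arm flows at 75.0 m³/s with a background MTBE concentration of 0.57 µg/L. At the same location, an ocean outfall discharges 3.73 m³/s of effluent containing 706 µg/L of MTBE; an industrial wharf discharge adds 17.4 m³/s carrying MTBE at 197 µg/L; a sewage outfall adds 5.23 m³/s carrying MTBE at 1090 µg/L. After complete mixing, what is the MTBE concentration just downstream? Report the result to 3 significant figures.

Flow-weighted average: C = (75.00·0.5700 + 3.730·706.0 + 17.40·197.0 + 5.230·1090) / 101.4 = 11800/101.4 = 116.5 µg/L.

116 µg/L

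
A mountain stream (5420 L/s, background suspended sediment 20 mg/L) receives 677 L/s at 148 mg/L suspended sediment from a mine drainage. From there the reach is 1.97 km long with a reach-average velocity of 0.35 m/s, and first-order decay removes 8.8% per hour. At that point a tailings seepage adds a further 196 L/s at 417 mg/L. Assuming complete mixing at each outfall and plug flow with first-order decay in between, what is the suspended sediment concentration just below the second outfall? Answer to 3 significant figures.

41.7 mg/L

Conservation of mass: C = (5420·20.00 + 677.0·148.0) / 6097 = 208600/6097 = 34.21 mg/L; combined flow 6097 L/s.
Travel time t = 1.97·1000 / 0.35 = 5629 s = 1.563 h.
8.8%/h lost → k = −ln(1 − 0.088) = 0.09212 h⁻¹.
First-order decay: C = 34.21·exp(−k·t) = 34.21·0.8659 = 29.62 mg/L.
Second outfall: C = (6097·29.62 + 196.0·417.0)/6293 = 41.69 mg/L.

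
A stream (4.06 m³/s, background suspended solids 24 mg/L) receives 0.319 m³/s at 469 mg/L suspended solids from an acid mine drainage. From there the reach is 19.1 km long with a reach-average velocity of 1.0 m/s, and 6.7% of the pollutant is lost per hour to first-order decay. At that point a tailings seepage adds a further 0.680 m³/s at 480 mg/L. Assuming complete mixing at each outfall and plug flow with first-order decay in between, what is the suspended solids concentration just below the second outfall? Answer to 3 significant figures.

98.3 mg/L

After mixing, C = (4.060·24.00 + 0.3190·469.0) / 4.379 = 247.1/4.379 = 56.42 mg/L; combined flow 4.379 m³/s.
Travel time t = 19.1·1000 / 1.0 = 19100 s = 5.306 h.
6.7%/h lost → k = −ln(1 − 0.067) = 0.06935 h⁻¹.
After decay, C = 56.42 × e^(−kt) = 56.42 × 0.6922 = 39.05 mg/L.
At the second outfall, C = (4.379·39.05 + 0.6800·480.0) / (4.379 + 0.6800) = 98.32 mg/L.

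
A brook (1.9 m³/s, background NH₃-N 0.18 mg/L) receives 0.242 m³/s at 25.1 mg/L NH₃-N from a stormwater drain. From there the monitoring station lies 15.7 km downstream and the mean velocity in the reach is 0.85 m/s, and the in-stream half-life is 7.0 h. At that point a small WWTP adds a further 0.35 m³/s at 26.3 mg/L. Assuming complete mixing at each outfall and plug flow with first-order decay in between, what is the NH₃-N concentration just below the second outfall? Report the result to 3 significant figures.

After mixing, C = (1.900·0.1800 + 0.2420·25.10) / 2.142 = 6.416/2.142 = 2.995 mg/L; combined flow 2.142 m³/s.
Travel time t = 15.7·1000 / 0.85 = 18470 s = 5.131 h.
Half-life 7.0 h → k = ln 2 / 7.0 = 0.09902 h⁻¹ = 2.377 d⁻¹.
First-order decay: C = 2.995·exp(−k·t) = 2.995·0.6017 = 1.802 mg/L.
At the second outfall, C = (2.142·1.802 + 0.3500·26.30) / (2.142 + 0.3500) = 5.243 mg/L.

5.24 mg/L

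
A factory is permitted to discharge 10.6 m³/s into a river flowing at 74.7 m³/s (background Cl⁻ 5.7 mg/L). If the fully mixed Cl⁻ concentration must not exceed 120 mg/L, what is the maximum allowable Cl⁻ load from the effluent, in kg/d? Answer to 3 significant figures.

Mass balance at the limit: 74.70·5.700 + 10.60·Cₑ = 85.30·120 → Cₑ = 925.5 mg/L.
Load = 10.60 m³/s × 925.5 g/m³ × 86 400 s/d = 847600 kg/d.

848000 kg/d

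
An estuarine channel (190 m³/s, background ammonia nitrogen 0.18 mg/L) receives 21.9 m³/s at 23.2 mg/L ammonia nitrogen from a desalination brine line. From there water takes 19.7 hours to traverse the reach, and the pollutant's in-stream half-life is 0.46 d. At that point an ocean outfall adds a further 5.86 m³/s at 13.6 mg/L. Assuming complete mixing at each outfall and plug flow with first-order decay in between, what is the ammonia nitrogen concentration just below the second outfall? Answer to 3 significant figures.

Mixed concentration C = ΣQC/ΣQ = (190.0·0.1800 + 21.90·23.20) / 211.9 = 542.3/211.9 = 2.559 mg/L; combined flow 211.9 m³/s.
Half-life 0.46 d → k = ln 2 / 0.46 = 1.507 d⁻¹.
Applying C = C₀e^(−kt): 2.559 × 0.2903 = 0.7429 mg/L.
At the second outfall, C = (211.9·0.7429 + 5.860·13.60) / (211.9 + 5.860) = 1.089 mg/L.

1.09 mg/L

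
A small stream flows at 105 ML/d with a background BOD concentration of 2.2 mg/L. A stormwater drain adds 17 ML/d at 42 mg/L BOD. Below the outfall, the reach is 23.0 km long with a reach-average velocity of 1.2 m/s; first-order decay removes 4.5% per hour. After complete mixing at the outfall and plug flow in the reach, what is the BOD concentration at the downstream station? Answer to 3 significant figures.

Mass balance: C = (105.0·2.200 + 17.00·42.00) / 122.0 = 945.0/122.0 = 7.746 mg/L.
Travel time t = 23.0·1000 / 1.2 = 19170 s = 5.324 h.
4.5%/h lost → k = −ln(1 − 0.045) = 0.04604 h⁻¹.
Decay over the reach: 7.746·exp(−kt) = 7.746·0.7826 = 6.062 mg/L.

6.06 mg/L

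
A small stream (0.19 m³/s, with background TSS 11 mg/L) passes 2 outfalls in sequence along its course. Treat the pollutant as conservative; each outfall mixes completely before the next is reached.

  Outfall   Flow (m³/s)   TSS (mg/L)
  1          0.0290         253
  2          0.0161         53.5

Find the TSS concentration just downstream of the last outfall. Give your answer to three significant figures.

43.8 mg/L

After outfall 1: Q = 0.1900 + 0.02900 = 0.2190 m³/s; C = (0.1900·11.00 + 0.02900·253.0)/0.2190 = 43.05 mg/L.
After outfall 2: Q = 0.2190 + 0.01610 = 0.2351 m³/s; C = (0.2190·43.05 + 0.01610·53.50)/0.2351 = 43.76 mg/L.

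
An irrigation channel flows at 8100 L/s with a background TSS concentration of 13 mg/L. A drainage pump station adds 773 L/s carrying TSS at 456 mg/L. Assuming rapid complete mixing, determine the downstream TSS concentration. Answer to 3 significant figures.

51.6 mg/L

Flow-weighted average: C = (8100·13.00 + 773.0·456.0) / 8873 = 457800/8873 = 51.59 mg/L.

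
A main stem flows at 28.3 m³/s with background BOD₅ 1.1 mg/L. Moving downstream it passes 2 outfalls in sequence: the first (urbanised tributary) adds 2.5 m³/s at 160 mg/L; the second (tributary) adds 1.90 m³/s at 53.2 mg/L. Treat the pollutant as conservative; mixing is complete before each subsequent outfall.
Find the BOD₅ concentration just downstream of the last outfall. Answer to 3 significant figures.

16.3 mg/L

After outfall 1: Q = 28.30 + 2.500 = 30.80 m³/s; C = (28.30·1.100 + 2.500·160.0)/30.80 = 14.00 mg/L.
After outfall 2: Q = 30.80 + 1.900 = 32.70 m³/s; C = (30.80·14.00 + 1.900·53.20)/32.70 = 16.28 mg/L.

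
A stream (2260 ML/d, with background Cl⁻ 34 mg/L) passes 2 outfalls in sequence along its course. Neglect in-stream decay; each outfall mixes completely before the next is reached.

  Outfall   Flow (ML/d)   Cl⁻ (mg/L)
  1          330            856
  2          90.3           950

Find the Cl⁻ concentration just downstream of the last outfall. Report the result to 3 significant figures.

Below outfall 1: Q → 2590 ML/d, C = (2260·34.00 + 330.0·856.0)/2590 = 138.7 mg/L.
Below outfall 2: Q → 2680 ML/d, C = (2590·138.7 + 90.30·950.0)/2680 = 166.1 mg/L.

166 mg/L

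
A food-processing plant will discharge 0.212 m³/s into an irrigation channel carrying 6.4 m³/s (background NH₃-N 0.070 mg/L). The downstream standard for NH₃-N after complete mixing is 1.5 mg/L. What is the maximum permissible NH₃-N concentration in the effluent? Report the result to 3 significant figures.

44.7 mg/L

At the limit, (Qr·Cr + Qe·Cₑ)/(Qr + Qe) = 1.5:
Cₑ = (6.612·1.5 − 6.400·0.07000) / 0.2120 = 44.67 mg/L.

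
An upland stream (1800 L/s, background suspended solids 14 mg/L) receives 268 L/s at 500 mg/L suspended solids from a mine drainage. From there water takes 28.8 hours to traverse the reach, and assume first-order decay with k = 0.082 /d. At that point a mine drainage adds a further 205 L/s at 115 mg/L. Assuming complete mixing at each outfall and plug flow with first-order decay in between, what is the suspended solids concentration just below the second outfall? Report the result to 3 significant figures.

Flow-weighted average: C = (1800·14.00 + 268.0·500.0) / 2068 = 159200/2068 = 76.98 mg/L; combined flow 2068 L/s.
After decay, C = 76.98 × e^(−kt) = 76.98 × 0.9063 = 69.77 mg/L.
At the second outfall, C = (2068·69.77 + 205.0·115.0) / (2068 + 205.0) = 73.85 mg/L.

73.8 mg/L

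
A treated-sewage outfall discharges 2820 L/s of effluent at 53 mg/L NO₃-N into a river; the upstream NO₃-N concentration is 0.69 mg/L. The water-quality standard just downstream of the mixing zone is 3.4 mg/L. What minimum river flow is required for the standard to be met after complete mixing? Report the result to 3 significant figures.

Set C_mix = 3.4: (Q·0.6900 + 2820·53.00) / (Q + 2820) = 3.4
→ Q = 2820·(53.00 − 3.4)/(3.4 − 0.6900) = 51610 L/s.

51600 L/s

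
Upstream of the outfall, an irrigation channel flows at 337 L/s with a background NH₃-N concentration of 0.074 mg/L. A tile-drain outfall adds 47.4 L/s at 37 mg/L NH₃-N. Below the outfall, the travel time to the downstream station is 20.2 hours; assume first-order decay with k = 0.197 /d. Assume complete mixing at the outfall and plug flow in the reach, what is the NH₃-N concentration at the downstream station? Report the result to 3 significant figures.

Mixed concentration C = ΣQC/ΣQ = (337.0·0.07400 + 47.40·37.00) / 384.4 = 1779/384.4 = 4.627 mg/L.
Decay over the reach: 4.627·exp(−kt) = 4.627·0.8472 = 3.920 mg/L.

3.92 mg/L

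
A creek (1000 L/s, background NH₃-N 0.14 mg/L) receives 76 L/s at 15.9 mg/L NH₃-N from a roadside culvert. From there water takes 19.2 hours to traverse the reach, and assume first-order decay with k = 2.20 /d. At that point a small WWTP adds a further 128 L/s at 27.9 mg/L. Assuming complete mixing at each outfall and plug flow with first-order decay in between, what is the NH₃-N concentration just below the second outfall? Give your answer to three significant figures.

Flow-weighted average: C = (1000·0.1400 + 76.00·15.90) / 1076 = 1348/1076 = 1.253 mg/L; combined flow 1076 L/s.
Decay over the reach: 1.253·exp(−kt) = 1.253·0.1720 = 0.2156 mg/L.
At the second outfall, C = (1076·0.2156 + 128.0·27.90) / (1076 + 128.0) = 3.159 mg/L.

3.16 mg/L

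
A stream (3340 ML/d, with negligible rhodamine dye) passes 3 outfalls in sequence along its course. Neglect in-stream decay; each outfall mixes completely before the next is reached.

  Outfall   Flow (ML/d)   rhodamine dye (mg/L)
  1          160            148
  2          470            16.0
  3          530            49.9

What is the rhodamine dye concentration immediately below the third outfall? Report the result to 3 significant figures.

12.8 mg/L

Below outfall 1: Q → 3500 ML/d, C = (3340·0 + 160.0·148.0)/3500 = 6.766 mg/L.
Below outfall 2: Q → 3970 ML/d, C = (3500·6.766 + 470.0·16.00)/3970 = 7.859 mg/L.
Below outfall 3: Q → 4500 ML/d, C = (3970·7.859 + 530.0·49.90)/4500 = 12.81 mg/L.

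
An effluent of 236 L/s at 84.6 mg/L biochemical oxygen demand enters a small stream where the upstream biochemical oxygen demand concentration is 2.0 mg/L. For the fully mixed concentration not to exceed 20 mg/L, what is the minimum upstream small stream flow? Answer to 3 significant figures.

Set C_mix = 20: (Q·2.000 + 236.0·84.60) / (Q + 236.0) = 20
→ Q = 236.0·(84.60 − 20)/(20 − 2.000) = 847.0 L/s.

847 L/s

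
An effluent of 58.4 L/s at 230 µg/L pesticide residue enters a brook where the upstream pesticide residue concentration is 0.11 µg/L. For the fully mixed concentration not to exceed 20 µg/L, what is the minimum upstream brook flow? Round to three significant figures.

617 L/s

Set C_mix = 20: (Q·0.1100 + 58.40·230.0) / (Q + 58.40) = 20
→ Q = 58.40·(230.0 − 20)/(20 − 0.1100) = 616.6 L/s.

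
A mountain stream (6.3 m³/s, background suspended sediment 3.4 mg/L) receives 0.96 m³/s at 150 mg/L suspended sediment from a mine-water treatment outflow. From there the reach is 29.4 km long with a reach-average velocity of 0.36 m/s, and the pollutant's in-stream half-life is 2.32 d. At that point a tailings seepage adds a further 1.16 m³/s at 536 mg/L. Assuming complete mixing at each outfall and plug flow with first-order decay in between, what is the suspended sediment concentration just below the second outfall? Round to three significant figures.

88.7 mg/L

Conservation of mass: C = (6.300·3.400 + 0.9600·150.0) / 7.260 = 165.4/7.260 = 22.79 mg/L; combined flow 7.260 m³/s.
Travel time t = 29.4·1000 / 0.36 = 81670 s = 22.69 h.
Half-life 2.32 d → k = ln 2 / 2.32 = 0.2988 d⁻¹.
After decay, C = 22.79 × e^(−kt) = 22.79 × 0.7540 = 17.18 mg/L.
Second outfall: C = (7.260·17.18 + 1.160·536.0)/8.420 = 88.66 mg/L.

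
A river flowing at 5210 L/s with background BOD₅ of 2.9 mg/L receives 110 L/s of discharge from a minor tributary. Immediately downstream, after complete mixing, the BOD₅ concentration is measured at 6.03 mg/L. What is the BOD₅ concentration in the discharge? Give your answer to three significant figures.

154 mg/L

Mass balance: 5210·2.900 + 110.0·Cₑ = 5320·6.030
→ Cₑ = (5320·6.030 − 5210·2.900) / 110.0 = 154.3 mg/L.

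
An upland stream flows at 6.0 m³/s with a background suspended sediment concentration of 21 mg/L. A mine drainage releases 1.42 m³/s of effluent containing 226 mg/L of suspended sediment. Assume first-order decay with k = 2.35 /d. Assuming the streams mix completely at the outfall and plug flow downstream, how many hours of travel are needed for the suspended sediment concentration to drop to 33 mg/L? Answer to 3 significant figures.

After mixing, C = (6.000·21.00 + 1.420·226.0) / 7.420 = 446.9/7.420 = 60.23 mg/L.
60.23·exp(−k·t) = 33 → t = ln(60.23/33)/k = 22120 s = 6.145 h.

6.14 h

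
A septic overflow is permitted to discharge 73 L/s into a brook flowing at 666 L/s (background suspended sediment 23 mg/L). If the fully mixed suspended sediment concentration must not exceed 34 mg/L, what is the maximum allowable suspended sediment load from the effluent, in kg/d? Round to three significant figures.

Mass balance at the limit: 666.0·23.00 + 73.00·Cₑ = 739.0·34 → Cₑ = 134.4 mg/L.
73.00 L/s = 0.07300 m³/s. Load = 0.07300 m³/s × 134.4 g/m³ × 86 400 s/d = 847.4 kg/d.

847 kg/d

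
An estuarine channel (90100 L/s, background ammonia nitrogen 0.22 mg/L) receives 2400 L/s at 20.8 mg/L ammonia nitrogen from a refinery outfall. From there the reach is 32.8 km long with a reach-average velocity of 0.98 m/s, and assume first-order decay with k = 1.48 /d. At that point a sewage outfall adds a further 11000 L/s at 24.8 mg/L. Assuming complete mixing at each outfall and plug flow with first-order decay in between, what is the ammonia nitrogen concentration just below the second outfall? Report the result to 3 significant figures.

Flow-weighted average: C = (90100·0.2200 + 2400·20.80) / 92500 = 69740/92500 = 0.7540 mg/L; combined flow 92500 L/s.
Travel time t = 32.8·1000 / 0.98 = 33470 s = 9.297 h.
First-order decay: C = 0.7540·exp(−k·t) = 0.7540·0.5637 = 0.4250 mg/L.
Second outfall: C = (92500·0.4250 + 11000·24.80)/103500 = 3.016 mg/L.

3.02 mg/L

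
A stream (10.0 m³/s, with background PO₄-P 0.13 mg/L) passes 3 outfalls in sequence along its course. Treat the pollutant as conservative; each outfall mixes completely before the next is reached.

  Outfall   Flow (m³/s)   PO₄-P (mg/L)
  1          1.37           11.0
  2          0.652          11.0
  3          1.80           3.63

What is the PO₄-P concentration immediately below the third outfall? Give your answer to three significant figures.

After outfall 1: Q = 10.00 + 1.370 = 11.37 m³/s; C = (10.00·0.1300 + 1.370·11.00)/11.37 = 1.440 mg/L.
After outfall 2: Q = 11.37 + 0.6520 = 12.02 m³/s; C = (11.37·1.440 + 0.6520·11.00)/12.02 = 1.958 mg/L.
After outfall 3: Q = 12.02 + 1.800 = 13.82 m³/s; C = (12.02·1.958 + 1.800·3.630)/13.82 = 2.176 mg/L.

2.18 mg/L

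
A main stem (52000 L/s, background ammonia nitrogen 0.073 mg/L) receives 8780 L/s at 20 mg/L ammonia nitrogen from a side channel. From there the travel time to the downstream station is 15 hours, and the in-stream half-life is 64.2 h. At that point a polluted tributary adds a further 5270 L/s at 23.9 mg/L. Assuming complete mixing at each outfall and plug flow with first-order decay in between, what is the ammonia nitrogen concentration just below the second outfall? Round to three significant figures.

4.22 mg/L

Conservation of mass: C = (52000·0.07300 + 8780·20.00) / 60780 = 179400/60780 = 2.952 mg/L; combined flow 60780 L/s.
Half-life 64.2 h → k = ln 2 / 64.2 = 0.01080 h⁻¹ = 0.2591 d⁻¹.
Decay over the reach: 2.952·exp(−kt) = 2.952·0.8505 = 2.510 mg/L.
At the second outfall, C = (60780·2.510 + 5270·23.90) / (60780 + 5270) = 4.217 mg/L.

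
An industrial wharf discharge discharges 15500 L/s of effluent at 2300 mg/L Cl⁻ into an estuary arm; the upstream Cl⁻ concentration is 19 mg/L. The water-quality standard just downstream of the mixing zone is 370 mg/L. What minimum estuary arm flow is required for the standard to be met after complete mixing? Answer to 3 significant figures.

85200 L/s

Set C_mix = 370: (Q·19.00 + 15500·2300) / (Q + 15500) = 370
→ Q = 15500·(2300 − 370)/(370 − 19.00) = 85230 L/s.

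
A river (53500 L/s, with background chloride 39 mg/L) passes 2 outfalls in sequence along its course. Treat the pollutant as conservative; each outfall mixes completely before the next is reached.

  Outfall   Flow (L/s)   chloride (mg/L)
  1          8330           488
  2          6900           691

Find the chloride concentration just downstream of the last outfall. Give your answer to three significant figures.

After outfall 1: Q = 53500 + 8330 = 61830 L/s; C = (53500·39.00 + 8330·488.0)/61830 = 99.49 mg/L.
After outfall 2: Q = 61830 + 6900 = 68730 L/s; C = (61830·99.49 + 6900·691.0)/68730 = 158.9 mg/L.

159 mg/L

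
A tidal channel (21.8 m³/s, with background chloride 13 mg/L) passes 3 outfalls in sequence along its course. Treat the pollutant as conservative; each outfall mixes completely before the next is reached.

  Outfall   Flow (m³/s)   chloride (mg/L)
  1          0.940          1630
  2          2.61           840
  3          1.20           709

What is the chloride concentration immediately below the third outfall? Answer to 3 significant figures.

183 mg/L

Below outfall 1: Q → 22.74 m³/s, C = (21.80·13.00 + 0.9400·1630)/22.74 = 79.84 mg/L.
Below outfall 2: Q → 25.35 m³/s, C = (22.74·79.84 + 2.610·840.0)/25.35 = 158.1 mg/L.
Below outfall 3: Q → 26.55 m³/s, C = (25.35·158.1 + 1.200·709.0)/26.55 = 183.0 mg/L.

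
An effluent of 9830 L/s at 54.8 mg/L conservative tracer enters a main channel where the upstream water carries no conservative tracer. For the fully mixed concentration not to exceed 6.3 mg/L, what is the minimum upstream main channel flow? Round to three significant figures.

Set C_mix = 6.3: (Q·0 + 9830·54.80) / (Q + 9830) = 6.3
→ Q = 9830·(54.80 − 6.3)/(6.3 − 0) = 75680 L/s.

75700 L/s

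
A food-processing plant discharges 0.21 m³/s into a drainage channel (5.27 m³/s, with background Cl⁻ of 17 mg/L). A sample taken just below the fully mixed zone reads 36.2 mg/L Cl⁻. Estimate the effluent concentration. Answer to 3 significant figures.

518 mg/L

Mass balance: 5.270·17.00 + 0.2100·Cₑ = 5.480·36.20
→ Cₑ = (5.480·36.20 − 5.270·17.00) / 0.2100 = 518.0 mg/L.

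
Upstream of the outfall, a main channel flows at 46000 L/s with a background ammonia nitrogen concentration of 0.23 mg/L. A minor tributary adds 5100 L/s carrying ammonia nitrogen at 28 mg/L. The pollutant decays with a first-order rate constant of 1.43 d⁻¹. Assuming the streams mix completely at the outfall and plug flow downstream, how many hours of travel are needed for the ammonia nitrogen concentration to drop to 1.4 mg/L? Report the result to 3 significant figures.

Flow-weighted average: C = (46000·0.2300 + 5100·28.00) / 51100 = 153400/51100 = 3.002 mg/L.
3.002·exp(−k·t) = 1.4 → t = ln(3.002/1.4)/k = 46080 s = 12.80 h.

12.8 h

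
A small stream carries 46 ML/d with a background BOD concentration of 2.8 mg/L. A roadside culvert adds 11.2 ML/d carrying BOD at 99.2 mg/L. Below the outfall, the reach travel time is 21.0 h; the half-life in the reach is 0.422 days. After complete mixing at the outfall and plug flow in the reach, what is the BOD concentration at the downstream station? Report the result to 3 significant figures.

Mixed concentration C = ΣQC/ΣQ = (46.00·2.800 + 11.20·99.20) / 57.20 = 1240/57.20 = 21.68 mg/L.
Half-life 0.422 d → k = ln 2 / 0.422 = 1.643 d⁻¹.
After decay, C = 21.68 × e^(−kt) = 21.68 × 0.2376 = 5.150 mg/L.

5.15 mg/L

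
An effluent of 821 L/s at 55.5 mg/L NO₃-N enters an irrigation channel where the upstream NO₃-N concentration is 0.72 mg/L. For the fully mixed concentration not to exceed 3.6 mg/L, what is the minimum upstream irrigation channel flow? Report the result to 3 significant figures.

Set C_mix = 3.6: (Q·0.7200 + 821.0·55.50) / (Q + 821.0) = 3.6
→ Q = 821.0·(55.50 − 3.6)/(3.6 − 0.7200) = 14800 L/s.

14800 L/s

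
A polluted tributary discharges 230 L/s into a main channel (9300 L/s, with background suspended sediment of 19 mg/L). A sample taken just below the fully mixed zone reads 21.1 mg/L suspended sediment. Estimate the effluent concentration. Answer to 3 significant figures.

106 mg/L

Mass balance: 9300·19.00 + 230.0·Cₑ = 9530·21.10
→ Cₑ = (9530·21.10 − 9300·19.00) / 230.0 = 106.0 mg/L.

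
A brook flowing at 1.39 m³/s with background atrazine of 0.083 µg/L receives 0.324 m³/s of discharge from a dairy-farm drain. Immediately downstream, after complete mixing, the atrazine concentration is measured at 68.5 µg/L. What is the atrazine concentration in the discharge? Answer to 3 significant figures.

Mass balance: 1.390·0.08300 + 0.3240·Cₑ = 1.714·68.50
→ Cₑ = (1.714·68.50 − 1.390·0.08300) / 0.3240 = 362.0 µg/L.

362 µg/L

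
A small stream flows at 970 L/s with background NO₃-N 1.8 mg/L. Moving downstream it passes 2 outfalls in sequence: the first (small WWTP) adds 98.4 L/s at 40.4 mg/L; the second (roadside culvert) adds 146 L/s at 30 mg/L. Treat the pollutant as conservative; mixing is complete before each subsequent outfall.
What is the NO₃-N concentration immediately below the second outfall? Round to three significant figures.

8.32 mg/L

Below outfall 1: Q → 1068 L/s, C = (970.0·1.800 + 98.40·40.40)/1068 = 5.355 mg/L.
Below outfall 2: Q → 1214 L/s, C = (1068·5.355 + 146.0·30.00)/1214 = 8.318 mg/L.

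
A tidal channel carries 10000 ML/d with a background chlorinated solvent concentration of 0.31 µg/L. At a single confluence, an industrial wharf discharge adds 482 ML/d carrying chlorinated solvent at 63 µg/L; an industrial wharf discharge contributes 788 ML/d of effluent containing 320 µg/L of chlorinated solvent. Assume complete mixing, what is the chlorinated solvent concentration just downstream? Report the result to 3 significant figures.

Flow-weighted average: C = (10000·0.3100 + 482.0·63.00 + 788.0·320.0) / 11270 = 285600/11270 = 25.34 µg/L.

25.3 µg/L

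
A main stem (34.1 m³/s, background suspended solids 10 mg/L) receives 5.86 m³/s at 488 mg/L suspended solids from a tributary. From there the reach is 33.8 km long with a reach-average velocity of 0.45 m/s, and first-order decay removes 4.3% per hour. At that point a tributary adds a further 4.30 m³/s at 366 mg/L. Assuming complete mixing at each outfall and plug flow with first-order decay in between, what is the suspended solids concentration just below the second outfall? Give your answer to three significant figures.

Mixed concentration C = ΣQC/ΣQ = (34.10·10.00 + 5.860·488.0) / 39.96 = 3201/39.96 = 80.10 mg/L; combined flow 39.96 m³/s.
Travel time t = 33.8·1000 / 0.45 = 75110 s = 20.86 h.
4.3%/h lost → k = −ln(1 − 0.043) = 0.04395 h⁻¹.
First-order decay: C = 80.10·exp(−k·t) = 80.10·0.3997 = 32.02 mg/L.
At the second outfall, C = (39.96·32.02 + 4.300·366.0) / (39.96 + 4.300) = 64.46 mg/L.

64.5 mg/L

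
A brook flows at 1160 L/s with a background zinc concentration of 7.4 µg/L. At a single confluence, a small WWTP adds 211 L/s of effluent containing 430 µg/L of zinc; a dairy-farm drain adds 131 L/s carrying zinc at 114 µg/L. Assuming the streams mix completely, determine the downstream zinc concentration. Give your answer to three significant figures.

76.1 µg/L

Mass balance: C = (1160·7.400 + 211.0·430.0 + 131.0·114.0) / 1502 = 114200/1502 = 76.06 µg/L.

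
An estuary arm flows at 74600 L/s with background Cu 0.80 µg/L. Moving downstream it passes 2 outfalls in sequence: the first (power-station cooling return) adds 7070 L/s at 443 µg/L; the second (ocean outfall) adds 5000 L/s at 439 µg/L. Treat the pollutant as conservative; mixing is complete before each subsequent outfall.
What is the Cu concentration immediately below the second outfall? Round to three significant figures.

Outfall 1: combined Q = 81670 L/s; C = (74600·0.8000 + 7070·443.0)/81670 = 39.08 µg/L.
Outfall 2: combined Q = 86670 L/s; C = (81670·39.08 + 5000·439.0)/86670 = 62.15 µg/L.

62.2 µg/L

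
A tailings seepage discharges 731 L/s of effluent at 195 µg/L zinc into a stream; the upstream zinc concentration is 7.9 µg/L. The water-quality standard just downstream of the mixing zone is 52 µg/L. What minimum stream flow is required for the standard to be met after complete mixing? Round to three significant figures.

2370 L/s

Set C_mix = 52: (Q·7.900 + 731.0·195.0) / (Q + 731.0) = 52
→ Q = 731.0·(195.0 − 52)/(52 − 7.900) = 2370 L/s.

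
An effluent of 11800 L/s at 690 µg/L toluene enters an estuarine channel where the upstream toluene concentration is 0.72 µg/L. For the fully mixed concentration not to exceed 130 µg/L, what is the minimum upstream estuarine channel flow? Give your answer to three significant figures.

51100 L/s

Set C_mix = 130: (Q·0.7200 + 11800·690.0) / (Q + 11800) = 130
→ Q = 11800·(690.0 − 130)/(130 − 0.7200) = 51110 L/s.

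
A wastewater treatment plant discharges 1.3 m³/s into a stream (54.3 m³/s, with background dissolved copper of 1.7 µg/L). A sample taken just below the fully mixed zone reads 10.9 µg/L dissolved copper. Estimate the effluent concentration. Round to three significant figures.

Mass balance: 54.30·1.700 + 1.300·Cₑ = 55.60·10.90
→ Cₑ = (55.60·10.90 − 54.30·1.700) / 1.300 = 395.2 µg/L.

395 µg/L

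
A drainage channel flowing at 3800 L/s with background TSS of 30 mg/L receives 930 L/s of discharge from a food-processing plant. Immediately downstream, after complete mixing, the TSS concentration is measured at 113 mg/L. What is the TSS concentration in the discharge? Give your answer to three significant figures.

Mass balance: 3800·30.00 + 930.0·Cₑ = 4730·113.0
→ Cₑ = (4730·113.0 − 3800·30.00) / 930.0 = 452.1 mg/L.

452 mg/L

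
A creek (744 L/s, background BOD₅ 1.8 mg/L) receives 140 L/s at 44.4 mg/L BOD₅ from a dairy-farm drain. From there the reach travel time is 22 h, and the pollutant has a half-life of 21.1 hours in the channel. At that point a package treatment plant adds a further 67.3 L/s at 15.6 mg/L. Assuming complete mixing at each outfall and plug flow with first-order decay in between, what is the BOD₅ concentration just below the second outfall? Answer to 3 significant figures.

4.96 mg/L

Conservation of mass: C = (744.0·1.800 + 140.0·44.40) / 884.0 = 7555/884.0 = 8.547 mg/L; combined flow 884.0 L/s.
Half-life 21.1 h → k = ln 2 / 21.1 = 0.03285 h⁻¹ = 0.7884 d⁻¹.
Decay over the reach: 8.547·exp(−kt) = 8.547·0.4854 = 4.149 mg/L.
At the second outfall, C = (884.0·4.149 + 67.30·15.60) / (884.0 + 67.30) = 4.959 mg/L.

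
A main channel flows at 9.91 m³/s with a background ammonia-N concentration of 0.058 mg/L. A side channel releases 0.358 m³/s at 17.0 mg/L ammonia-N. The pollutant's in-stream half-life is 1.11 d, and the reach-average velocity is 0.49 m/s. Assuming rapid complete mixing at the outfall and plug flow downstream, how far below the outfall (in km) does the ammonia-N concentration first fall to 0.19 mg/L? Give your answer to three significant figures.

Flow-weighted average: C = (9.910·0.05800 + 0.3580·17.00) / 10.27 = 6.661/10.27 = 0.6487 mg/L.
Half-life 1.11 d → k = ln 2 / 1.11 = 0.6245 d⁻¹.
Set 0.6487·exp(−k·t) = 0.19 → t = ln(0.6487/0.19)/k = 169900 s = 47.19 h.
Distance = v·t = 0.49·169900 = 83250 m = 83.25 km.

83.2 km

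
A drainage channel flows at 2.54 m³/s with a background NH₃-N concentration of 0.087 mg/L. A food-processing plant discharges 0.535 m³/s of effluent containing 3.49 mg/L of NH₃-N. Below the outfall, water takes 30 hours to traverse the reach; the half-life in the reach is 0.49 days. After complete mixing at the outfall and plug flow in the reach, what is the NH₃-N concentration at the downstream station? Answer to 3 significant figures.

After mixing, C = (2.540·0.08700 + 0.5350·3.490) / 3.075 = 2.088/3.075 = 0.6791 mg/L.
Half-life 0.49 d → k = ln 2 / 0.49 = 1.415 d⁻¹.
Decay over the reach: 0.6791·exp(−kt) = 0.6791·0.1706 = 0.1159 mg/L.

0.116 mg/L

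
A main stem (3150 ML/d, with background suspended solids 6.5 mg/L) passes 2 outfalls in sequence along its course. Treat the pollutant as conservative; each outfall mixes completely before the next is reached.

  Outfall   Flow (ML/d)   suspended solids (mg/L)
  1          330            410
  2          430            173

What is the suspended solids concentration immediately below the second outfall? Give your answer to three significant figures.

Below outfall 1: Q → 3480 ML/d, C = (3150·6.500 + 330.0·410.0)/3480 = 44.76 mg/L.
Below outfall 2: Q → 3910 ML/d, C = (3480·44.76 + 430.0·173.0)/3910 = 58.87 mg/L.

58.9 mg/L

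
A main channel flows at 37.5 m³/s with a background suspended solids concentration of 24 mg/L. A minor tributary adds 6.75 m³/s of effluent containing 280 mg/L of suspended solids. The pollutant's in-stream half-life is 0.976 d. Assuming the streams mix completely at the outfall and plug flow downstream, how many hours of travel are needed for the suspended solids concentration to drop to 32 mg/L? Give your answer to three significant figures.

Conservation of mass: C = (37.50·24.00 + 6.750·280.0) / 44.25 = 2790/44.25 = 63.05 mg/L.
Half-life 0.976 d → k = ln 2 / 0.976 = 0.7102 d⁻¹.
63.05·exp(−k·t) = 32 → t = ln(63.05/32)/k = 82510 s = 22.92 h.

22.9 h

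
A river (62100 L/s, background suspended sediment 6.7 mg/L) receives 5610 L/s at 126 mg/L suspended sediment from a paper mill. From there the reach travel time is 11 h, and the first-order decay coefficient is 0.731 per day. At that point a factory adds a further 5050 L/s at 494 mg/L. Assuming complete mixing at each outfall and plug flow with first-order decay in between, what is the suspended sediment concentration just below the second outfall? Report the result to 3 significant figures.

After mixing, C = (62100·6.700 + 5610·126.0) / 67710 = 1123000/67710 = 16.58 mg/L; combined flow 67710 L/s.
Decay over the reach: 16.58·exp(−kt) = 16.58·0.7153 = 11.86 mg/L.
Second outfall: C = (67710·11.86 + 5050·494.0)/72760 = 45.33 mg/L.

45.3 mg/L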